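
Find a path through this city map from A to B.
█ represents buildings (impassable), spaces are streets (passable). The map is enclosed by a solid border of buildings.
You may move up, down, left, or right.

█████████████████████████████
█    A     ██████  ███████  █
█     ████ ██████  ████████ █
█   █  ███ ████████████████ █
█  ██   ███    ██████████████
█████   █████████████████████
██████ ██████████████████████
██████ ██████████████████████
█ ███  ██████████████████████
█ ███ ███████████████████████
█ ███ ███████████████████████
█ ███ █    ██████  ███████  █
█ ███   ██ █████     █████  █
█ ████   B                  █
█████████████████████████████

Finding the shortest path from A to B:
Movement: cardinal only
Path length: 18 steps
Directions: down → down → down → down → right → down → down → down → left → down → down → down → down → right → down → right → right → right

Solution:

█████████████████████████████
█    A     ██████  ███████  █
█    ↓████ ██████  ████████ █
█   █↓ ███ ████████████████ █
█  ██↓  ███    ██████████████
█████↳↓ █████████████████████
██████↓██████████████████████
██████↓██████████████████████
█ ███↓↲██████████████████████
█ ███↓███████████████████████
█ ███↓███████████████████████
█ ███↓█    ██████  ███████  █
█ ███↳↓ ██ █████     █████  █
█ ████↳→→B                  █
█████████████████████████████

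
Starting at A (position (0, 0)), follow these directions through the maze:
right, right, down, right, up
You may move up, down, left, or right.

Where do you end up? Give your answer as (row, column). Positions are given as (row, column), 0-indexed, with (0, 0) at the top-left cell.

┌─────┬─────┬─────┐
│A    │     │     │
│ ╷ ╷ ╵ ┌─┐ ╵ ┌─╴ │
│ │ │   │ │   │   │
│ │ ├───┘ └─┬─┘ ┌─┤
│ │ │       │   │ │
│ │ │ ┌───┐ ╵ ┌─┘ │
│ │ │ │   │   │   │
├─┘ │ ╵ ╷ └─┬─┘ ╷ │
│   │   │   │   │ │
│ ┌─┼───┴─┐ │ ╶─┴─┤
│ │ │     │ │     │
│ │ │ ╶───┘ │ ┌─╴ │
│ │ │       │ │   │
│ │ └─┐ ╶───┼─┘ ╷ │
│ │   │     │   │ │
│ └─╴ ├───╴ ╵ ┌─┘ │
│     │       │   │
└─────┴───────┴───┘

Following directions step by step:
Start: (0, 0)
  right: (0, 0) → (0, 1)
  right: (0, 1) → (0, 2)
  down: (0, 2) → (1, 2)
  right: (1, 2) → (1, 3)
  up: (1, 3) → (0, 3)
Final position: (0, 3)

Path taken:

┌─────┬─────┬─────┐
│A → ↓│B    │     │
│ ╷ ╷ ╵ ┌─┐ ╵ ┌─╴ │
│ │ │↳ ↑│ │   │   │
│ │ ├───┘ └─┬─┘ ┌─┤
│ │ │       │   │ │
│ │ │ ┌───┐ ╵ ┌─┘ │
│ │ │ │   │   │   │
├─┘ │ ╵ ╷ └─┬─┘ ╷ │
│   │   │   │   │ │
│ ┌─┼───┴─┐ │ ╶─┴─┤
│ │ │     │ │     │
│ │ │ ╶───┘ │ ┌─╴ │
│ │ │       │ │   │
│ │ └─┐ ╶───┼─┘ ╷ │
│ │   │     │   │ │
│ └─╴ ├───╴ ╵ ┌─┘ │
│     │       │   │
└─────┴───────┴───┘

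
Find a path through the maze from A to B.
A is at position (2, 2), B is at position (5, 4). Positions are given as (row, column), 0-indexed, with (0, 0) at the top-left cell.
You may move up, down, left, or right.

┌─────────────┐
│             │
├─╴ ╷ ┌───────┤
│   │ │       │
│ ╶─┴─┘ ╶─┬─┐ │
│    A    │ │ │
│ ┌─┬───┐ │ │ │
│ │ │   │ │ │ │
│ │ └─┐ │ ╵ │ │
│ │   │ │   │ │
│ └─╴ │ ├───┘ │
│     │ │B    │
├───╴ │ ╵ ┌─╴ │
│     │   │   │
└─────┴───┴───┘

Finding the shortest path from (2, 2) to (5, 4):
Path length: 11 steps
Directions: right → up → right → right → right → down → down → down → down → left → left

Solution:

┌─────────────┐
│             │
├─╴ ╷ ┌───────┤
│   │ │↱ → → ↓│
│ ╶─┴─┘ ╶─┬─┐ │
│    A ↑  │ │↓│
│ ┌─┬───┐ │ │ │
│ │ │   │ │ │↓│
│ │ └─┐ │ ╵ │ │
│ │   │ │   │↓│
│ └─╴ │ ├───┘ │
│     │ │B ← ↲│
├───╴ │ ╵ ┌─╴ │
│     │   │   │
└─────┴───┴───┘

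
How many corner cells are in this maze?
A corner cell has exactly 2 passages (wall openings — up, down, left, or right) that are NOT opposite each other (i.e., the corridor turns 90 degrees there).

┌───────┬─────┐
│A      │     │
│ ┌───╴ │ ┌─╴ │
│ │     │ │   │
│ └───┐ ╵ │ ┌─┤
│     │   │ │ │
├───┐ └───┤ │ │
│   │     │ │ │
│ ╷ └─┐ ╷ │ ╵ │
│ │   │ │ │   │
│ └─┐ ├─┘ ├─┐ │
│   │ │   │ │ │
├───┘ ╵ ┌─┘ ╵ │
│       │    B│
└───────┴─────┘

Counting corner cells (2 non-opposite passages):
Total corners: 22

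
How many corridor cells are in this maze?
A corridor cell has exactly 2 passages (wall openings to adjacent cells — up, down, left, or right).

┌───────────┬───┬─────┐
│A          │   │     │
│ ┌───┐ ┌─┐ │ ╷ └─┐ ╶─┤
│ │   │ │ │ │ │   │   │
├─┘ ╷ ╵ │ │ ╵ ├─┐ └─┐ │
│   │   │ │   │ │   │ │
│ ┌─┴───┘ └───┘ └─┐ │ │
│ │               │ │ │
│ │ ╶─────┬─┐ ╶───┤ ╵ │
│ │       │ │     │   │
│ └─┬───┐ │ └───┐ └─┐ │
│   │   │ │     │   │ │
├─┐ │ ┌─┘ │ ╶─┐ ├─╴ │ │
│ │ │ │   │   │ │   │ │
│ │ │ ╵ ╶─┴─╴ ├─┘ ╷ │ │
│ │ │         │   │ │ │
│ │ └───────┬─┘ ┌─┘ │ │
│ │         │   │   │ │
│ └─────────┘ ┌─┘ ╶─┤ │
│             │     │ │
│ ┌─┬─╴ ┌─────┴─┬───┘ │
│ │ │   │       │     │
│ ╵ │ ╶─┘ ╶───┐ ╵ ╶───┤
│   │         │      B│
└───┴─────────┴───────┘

Counting cells with exactly 2 passages:
Total corridor cells: 102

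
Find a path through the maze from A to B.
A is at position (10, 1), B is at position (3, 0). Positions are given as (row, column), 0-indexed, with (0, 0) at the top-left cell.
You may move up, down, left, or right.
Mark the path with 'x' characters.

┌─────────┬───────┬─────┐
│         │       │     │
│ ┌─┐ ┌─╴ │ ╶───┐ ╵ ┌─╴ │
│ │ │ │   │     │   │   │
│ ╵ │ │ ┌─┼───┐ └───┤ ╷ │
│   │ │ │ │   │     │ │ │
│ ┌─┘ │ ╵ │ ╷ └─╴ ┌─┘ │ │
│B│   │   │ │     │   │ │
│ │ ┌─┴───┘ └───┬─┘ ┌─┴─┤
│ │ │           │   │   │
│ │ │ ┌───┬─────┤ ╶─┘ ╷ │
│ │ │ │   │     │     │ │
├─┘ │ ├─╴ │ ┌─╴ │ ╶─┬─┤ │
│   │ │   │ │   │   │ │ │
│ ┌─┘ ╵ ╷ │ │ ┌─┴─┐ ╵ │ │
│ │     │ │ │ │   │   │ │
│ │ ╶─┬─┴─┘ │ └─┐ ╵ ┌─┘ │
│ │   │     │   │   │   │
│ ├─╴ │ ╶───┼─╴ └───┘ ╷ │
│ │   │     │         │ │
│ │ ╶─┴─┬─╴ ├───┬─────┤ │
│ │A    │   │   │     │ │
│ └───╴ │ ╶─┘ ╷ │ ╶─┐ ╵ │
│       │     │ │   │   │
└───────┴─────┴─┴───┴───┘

Finding the shortest path from (10, 1) to (3, 0):
Path length: 24 steps
Directions: right → right → down → left → left → left → up → up → up → up → up → right → up → up → up → right → up → up → up → left → left → down → down → down

Solution:

┌─────────┬───────┬─────┐
│x x x    │       │     │
│ ┌─┐ ┌─╴ │ ╶───┐ ╵ ┌─╴ │
│x│ │x│   │     │   │   │
│ ╵ │ │ ┌─┼───┐ └───┤ ╷ │
│x  │x│ │ │   │     │ │ │
│ ┌─┘ │ ╵ │ ╷ └─╴ ┌─┘ │ │
│B│x x│   │ │     │   │ │
│ │ ┌─┴───┘ └───┬─┘ ┌─┴─┤
│ │x│           │   │   │
│ │ │ ┌───┬─────┤ ╶─┘ ╷ │
│ │x│ │   │     │     │ │
├─┘ │ ├─╴ │ ┌─╴ │ ╶─┬─┤ │
│x x│ │   │ │   │   │ │ │
│ ┌─┘ ╵ ╷ │ │ ┌─┴─┐ ╵ │ │
│x│     │ │ │ │   │   │ │
│ │ ╶─┬─┴─┘ │ └─┐ ╵ ┌─┘ │
│x│   │     │   │   │   │
│ ├─╴ │ ╶───┼─╴ └───┘ ╷ │
│x│   │     │         │ │
│ │ ╶─┴─┬─╴ ├───┬─────┤ │
│x│A x x│   │   │     │ │
│ └───╴ │ ╶─┘ ╷ │ ╶─┐ ╵ │
│x x x x│     │ │   │   │
└───────┴─────┴─┴───┴───┘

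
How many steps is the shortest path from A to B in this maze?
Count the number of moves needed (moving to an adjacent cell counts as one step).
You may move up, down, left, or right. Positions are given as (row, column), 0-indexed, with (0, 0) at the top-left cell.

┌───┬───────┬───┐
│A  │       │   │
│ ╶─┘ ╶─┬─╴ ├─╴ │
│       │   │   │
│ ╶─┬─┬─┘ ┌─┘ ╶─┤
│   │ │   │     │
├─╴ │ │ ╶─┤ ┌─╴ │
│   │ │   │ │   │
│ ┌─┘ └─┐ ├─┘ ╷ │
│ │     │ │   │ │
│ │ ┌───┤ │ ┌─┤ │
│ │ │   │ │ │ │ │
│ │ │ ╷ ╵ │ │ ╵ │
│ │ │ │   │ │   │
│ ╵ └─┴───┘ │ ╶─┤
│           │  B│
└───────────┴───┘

Using BFS to find shortest path:
Start: (0, 0), End: (7, 7)
Path found:
(0,0) → (1,0) → (2,0) → (2,1) → (3,1) → (3,0) → (4,0) → (5,0) → (6,0) → (7,0) → (7,1) → (7,2) → (7,3) → (7,4) → (7,5) → (6,5) → (5,5) → (4,5) → (4,6) → (3,6) → (3,7) → (4,7) → (5,7) → (6,7) → (6,6) → (7,6) → (7,7)
Number of steps: 26

Solution:

┌───┬───────┬───┐
│A  │       │   │
│ ╶─┘ ╶─┬─╴ ├─╴ │
│↓      │   │   │
│ ╶─┬─┬─┘ ┌─┘ ╶─┤
│↳ ↓│ │   │     │
├─╴ │ │ ╶─┤ ┌─╴ │
│↓ ↲│ │   │ │↱ ↓│
│ ┌─┘ └─┐ ├─┘ ╷ │
│↓│     │ │↱ ↑│↓│
│ │ ┌───┤ │ ┌─┤ │
│↓│ │   │ │↑│ │↓│
│ │ │ ╷ ╵ │ │ ╵ │
│↓│ │ │   │↑│↓ ↲│
│ ╵ └─┴───┘ │ ╶─┤
│↳ → → → → ↑│↳ B│
└───────────┴───┘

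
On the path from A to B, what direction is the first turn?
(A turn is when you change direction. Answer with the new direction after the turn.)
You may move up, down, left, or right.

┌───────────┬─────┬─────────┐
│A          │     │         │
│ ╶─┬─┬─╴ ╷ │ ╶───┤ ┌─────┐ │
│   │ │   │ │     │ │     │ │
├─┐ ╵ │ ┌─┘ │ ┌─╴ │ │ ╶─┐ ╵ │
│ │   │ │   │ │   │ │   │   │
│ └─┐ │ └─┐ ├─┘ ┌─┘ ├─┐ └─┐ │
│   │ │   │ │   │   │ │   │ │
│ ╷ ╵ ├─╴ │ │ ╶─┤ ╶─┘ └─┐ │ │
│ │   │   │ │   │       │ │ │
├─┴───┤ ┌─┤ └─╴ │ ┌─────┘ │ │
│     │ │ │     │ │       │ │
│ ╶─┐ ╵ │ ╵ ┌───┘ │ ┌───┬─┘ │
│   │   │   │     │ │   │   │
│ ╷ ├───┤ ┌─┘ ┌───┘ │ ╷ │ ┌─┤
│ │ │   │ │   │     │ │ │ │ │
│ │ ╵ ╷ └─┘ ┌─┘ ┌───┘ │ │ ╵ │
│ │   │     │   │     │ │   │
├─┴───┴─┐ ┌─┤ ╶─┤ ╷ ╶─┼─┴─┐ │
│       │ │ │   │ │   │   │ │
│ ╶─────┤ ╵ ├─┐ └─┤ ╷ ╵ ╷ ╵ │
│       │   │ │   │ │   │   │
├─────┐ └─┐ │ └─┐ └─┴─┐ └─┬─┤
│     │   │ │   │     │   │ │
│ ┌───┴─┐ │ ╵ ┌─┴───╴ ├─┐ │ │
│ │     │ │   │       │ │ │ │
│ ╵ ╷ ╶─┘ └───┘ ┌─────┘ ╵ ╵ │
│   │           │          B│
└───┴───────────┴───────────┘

Directions: right, right, right, right, down, left, down, down, right, down, left, down, down, left, up, left, left, down, right, down, down, right, up, right, down, right, right, up, right, up, right, right, up, up, up, right, up, up, up, right, right, right, right, down, down, down, down, down, down, left, down, down, right, down, down, left, up, left, down, down, right, down, down, right
First turn direction: down

Solution:

┌───────────┬─────┬─────────┐
│A → → → ↓  │     │↱ → → → ↓│
│ ╶─┬─┬─╴ ╷ │ ╶───┤ ┌─────┐ │
│   │ │↓ ↲│ │     │↑│     │↓│
├─┐ ╵ │ ┌─┘ │ ┌─╴ │ │ ╶─┐ ╵ │
│ │   │↓│   │ │   │↑│   │  ↓│
│ └─┐ │ └─┐ ├─┘ ┌─┘ ├─┐ └─┐ │
│   │ │↳ ↓│ │   │↱ ↑│ │   │↓│
│ ╷ ╵ ├─╴ │ │ ╶─┤ ╶─┘ └─┐ │ │
│ │   │↓ ↲│ │   │↑      │ │↓│
├─┴───┤ ┌─┤ └─╴ │ ┌─────┘ │ │
│↓ ← ↰│↓│ │     │↑│       │↓│
│ ╶─┐ ╵ │ ╵ ┌───┘ │ ┌───┬─┘ │
│↳ ↓│↑ ↲│   │↱ → ↑│ │   │↓ ↲│
│ ╷ ├───┤ ┌─┘ ┌───┘ │ ╷ │ ┌─┤
│ │↓│↱ ↓│ │↱ ↑│     │ │ │↓│ │
│ │ ╵ ╷ └─┘ ┌─┘ ┌───┘ │ │ ╵ │
│ │↳ ↑│↳ → ↑│   │     │ │↳ ↓│
├─┴───┴─┐ ┌─┤ ╶─┤ ╷ ╶─┼─┴─┐ │
│       │ │ │   │ │   │↓ ↰│↓│
│ ╶─────┤ ╵ ├─┐ └─┤ ╷ ╵ ╷ ╵ │
│       │   │ │   │ │  ↓│↑ ↲│
├─────┐ └─┐ │ └─┐ └─┴─┐ └─┬─┤
│     │   │ │   │     │↳ ↓│ │
│ ┌───┴─┐ │ ╵ ┌─┴───╴ ├─┐ │ │
│ │     │ │   │       │ │↓│ │
│ ╵ ╷ ╶─┘ └───┘ ┌─────┘ ╵ ╵ │
│   │           │        ↳ B│
└───┴───────────┴───────────┘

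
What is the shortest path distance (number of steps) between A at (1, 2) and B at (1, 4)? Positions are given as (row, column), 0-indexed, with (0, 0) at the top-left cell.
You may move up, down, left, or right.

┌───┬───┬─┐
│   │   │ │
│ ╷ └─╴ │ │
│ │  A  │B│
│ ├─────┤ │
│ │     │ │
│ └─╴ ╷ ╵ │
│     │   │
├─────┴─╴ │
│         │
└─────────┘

Finding path from (1, 2) to (1, 4):
Path: (1,2) → (1,1) → (0,1) → (0,0) → (1,0) → (2,0) → (3,0) → (3,1) → (3,2) → (2,2) → (2,3) → (3,3) → (3,4) → (2,4) → (1,4)
Distance: 14 steps

Solution:

┌───┬───┬─┐
│↓ ↰│   │ │
│ ╷ └─╴ │ │
│↓│↑ A  │B│
│ ├─────┤ │
│↓│  ↱ ↓│↑│
│ └─╴ ╷ ╵ │
│↳ → ↑│↳ ↑│
├─────┴─╴ │
│         │
└─────────┘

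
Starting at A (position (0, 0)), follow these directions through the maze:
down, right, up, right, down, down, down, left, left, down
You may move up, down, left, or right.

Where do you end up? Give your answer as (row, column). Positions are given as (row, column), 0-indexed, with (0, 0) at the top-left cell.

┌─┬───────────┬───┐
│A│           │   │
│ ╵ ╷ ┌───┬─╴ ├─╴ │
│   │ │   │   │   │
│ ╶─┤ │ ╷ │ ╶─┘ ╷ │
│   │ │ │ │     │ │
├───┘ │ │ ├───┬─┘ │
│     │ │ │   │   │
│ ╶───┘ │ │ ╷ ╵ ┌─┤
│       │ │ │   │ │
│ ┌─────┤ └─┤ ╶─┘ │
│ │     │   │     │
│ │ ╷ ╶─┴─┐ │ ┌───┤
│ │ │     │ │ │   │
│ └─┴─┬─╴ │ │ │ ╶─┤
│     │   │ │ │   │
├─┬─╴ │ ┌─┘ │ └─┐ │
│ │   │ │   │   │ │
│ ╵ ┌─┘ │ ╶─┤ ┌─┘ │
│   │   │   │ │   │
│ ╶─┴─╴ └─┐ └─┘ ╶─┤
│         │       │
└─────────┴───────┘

Following directions step by step:
Start: (0, 0)
  down: (0, 0) → (1, 0)
  right: (1, 0) → (1, 1)
  up: (1, 1) → (0, 1)
  right: (0, 1) → (0, 2)
  down: (0, 2) → (1, 2)
  down: (1, 2) → (2, 2)
  down: (2, 2) → (3, 2)
  left: (3, 2) → (3, 1)
  left: (3, 1) → (3, 0)
  down: (3, 0) → (4, 0)
Final position: (4, 0)

Path taken:

┌─┬───────────┬───┐
│A│↱ ↓        │   │
│ ╵ ╷ ┌───┬─╴ ├─╴ │
│↳ ↑│↓│   │   │   │
│ ╶─┤ │ ╷ │ ╶─┘ ╷ │
│   │↓│ │ │     │ │
├───┘ │ │ ├───┬─┘ │
│↓ ← ↲│ │ │   │   │
│ ╶───┘ │ │ ╷ ╵ ┌─┤
│B      │ │ │   │ │
│ ┌─────┤ └─┤ ╶─┘ │
│ │     │   │     │
│ │ ╷ ╶─┴─┐ │ ┌───┤
│ │ │     │ │ │   │
│ └─┴─┬─╴ │ │ │ ╶─┤
│     │   │ │ │   │
├─┬─╴ │ ┌─┘ │ └─┐ │
│ │   │ │   │   │ │
│ ╵ ┌─┘ │ ╶─┤ ┌─┘ │
│   │   │   │ │   │
│ ╶─┴─╴ └─┐ └─┘ ╶─┤
│         │       │
└─────────┴───────┘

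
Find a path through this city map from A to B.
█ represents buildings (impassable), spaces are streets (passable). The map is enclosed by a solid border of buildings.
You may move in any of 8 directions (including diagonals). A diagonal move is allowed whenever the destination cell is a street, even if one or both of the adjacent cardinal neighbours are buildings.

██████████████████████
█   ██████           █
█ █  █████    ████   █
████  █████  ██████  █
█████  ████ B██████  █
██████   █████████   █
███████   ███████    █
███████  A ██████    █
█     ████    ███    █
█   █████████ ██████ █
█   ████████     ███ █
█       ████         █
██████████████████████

Finding the shortest path from A to B:
Movement: 8-directional
Path length: 26 steps
Directions: right → down-right → right → down-right → down-right → right → right → down-right → right → right → up-right → up → up → up → up → up → up → up-left → up-left → up-left → left → left → left → down-left → down-left → down

Solution:

██████████████████████
█   ██████    ↙←←←   █
█ █  █████   ↙████↖  █
████  █████ ↓██████↖ █
█████  ████ B██████ ↖█
██████   █████████  ↑█
███████   ███████   ↑█
███████  A↘██████   ↑█
█     ████ →↘ ███   ↑█
█   █████████↘██████↑█
█   ████████  →→↘███↑█
█       ████     →→↗ █
██████████████████████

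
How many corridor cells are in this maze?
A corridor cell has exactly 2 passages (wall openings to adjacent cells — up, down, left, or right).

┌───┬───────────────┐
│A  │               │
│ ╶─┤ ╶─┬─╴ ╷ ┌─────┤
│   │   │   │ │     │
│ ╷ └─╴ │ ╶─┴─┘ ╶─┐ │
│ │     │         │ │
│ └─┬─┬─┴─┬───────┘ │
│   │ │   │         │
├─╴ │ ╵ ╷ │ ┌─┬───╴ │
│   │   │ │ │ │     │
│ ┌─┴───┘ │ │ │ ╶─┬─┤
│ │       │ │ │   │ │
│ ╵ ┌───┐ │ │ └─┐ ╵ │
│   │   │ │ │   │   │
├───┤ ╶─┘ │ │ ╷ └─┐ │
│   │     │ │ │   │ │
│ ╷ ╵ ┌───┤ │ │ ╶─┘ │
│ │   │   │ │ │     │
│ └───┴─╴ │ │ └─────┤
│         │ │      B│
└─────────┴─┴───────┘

Counting cells with exactly 2 passages:
Total corridor cells: 78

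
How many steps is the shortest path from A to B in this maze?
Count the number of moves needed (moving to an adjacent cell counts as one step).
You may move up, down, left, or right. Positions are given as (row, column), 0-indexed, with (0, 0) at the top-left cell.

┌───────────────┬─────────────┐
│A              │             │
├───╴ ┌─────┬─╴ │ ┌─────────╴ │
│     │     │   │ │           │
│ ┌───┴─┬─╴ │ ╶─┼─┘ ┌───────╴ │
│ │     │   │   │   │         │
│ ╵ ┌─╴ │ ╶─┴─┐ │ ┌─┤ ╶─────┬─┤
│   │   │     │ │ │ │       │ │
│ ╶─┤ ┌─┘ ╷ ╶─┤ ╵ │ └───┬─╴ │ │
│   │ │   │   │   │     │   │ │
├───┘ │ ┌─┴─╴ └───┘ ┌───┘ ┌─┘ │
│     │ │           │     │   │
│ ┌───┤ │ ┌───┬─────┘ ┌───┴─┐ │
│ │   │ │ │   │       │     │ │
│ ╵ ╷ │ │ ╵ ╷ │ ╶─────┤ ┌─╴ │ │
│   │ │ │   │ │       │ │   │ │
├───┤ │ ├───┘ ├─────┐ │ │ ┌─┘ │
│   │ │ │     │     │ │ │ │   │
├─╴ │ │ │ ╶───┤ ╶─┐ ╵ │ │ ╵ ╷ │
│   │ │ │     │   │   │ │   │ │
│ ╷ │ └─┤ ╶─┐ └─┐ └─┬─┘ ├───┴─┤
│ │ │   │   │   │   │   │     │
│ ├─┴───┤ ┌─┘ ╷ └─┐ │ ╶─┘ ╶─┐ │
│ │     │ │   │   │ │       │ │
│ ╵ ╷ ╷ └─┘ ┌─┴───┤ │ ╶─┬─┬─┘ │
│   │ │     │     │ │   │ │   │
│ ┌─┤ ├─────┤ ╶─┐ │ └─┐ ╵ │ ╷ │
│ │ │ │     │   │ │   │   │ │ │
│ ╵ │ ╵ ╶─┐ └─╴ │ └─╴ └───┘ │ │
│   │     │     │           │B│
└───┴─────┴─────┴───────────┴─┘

Using BFS to find shortest path:
Start: (0, 0), End: (14, 14)
Path found:
(0,0) → (0,1) → (0,2) → (0,3) → (0,4) → (0,5) → (0,6) → (0,7) → (1,7) → (1,6) → (2,6) → (2,7) → (3,7) → (4,7) → (4,8) → (3,8) → (2,8) → (2,9) → (1,9) → (1,10) → (1,11) → (1,12) → (1,13) → (1,14) → (2,14) → (2,13) → (2,12) → (2,11) → (2,10) → (3,10) → (3,11) → (3,12) → (3,13) → (4,13) → (4,12) → (5,12) → (5,11) → (5,10) → (6,10) → (6,9) → (6,8) → (6,7) → (7,7) → (7,8) → (7,9) → (7,10) → (8,10) → (9,10) → (9,9) → (8,9) → (8,8) → (8,7) → (9,7) → (9,8) → (10,8) → (10,9) → (11,9) → (12,9) → (13,9) → (13,10) → (14,10) → (14,11) → (14,12) → (14,13) → (13,13) → (12,13) → (12,14) → (13,14) → (14,14)
Number of steps: 68

Solution:

┌───────────────┬─────────────┐
│A → → → → → → ↓│             │
├───╴ ┌─────┬─╴ │ ┌─────────╴ │
│     │     │↓ ↲│ │↱ → → → → ↓│
│ ┌───┴─┬─╴ │ ╶─┼─┘ ┌───────╴ │
│ │     │   │↳ ↓│↱ ↑│↓ ← ← ← ↲│
│ ╵ ┌─╴ │ ╶─┴─┐ │ ┌─┤ ╶─────┬─┤
│   │   │     │↓│↑│ │↳ → → ↓│ │
│ ╶─┤ ┌─┘ ╷ ╶─┤ ╵ │ └───┬─╴ │ │
│   │ │   │   │↳ ↑│     │↓ ↲│ │
├───┘ │ ┌─┴─╴ └───┘ ┌───┘ ┌─┘ │
│     │ │           │↓ ← ↲│   │
│ ┌───┤ │ ┌───┬─────┘ ┌───┴─┐ │
│ │   │ │ │   │↓ ← ← ↲│     │ │
│ ╵ ╷ │ │ ╵ ╷ │ ╶─────┤ ┌─╴ │ │
│   │ │ │   │ │↳ → → ↓│ │   │ │
├───┤ │ ├───┘ ├─────┐ │ │ ┌─┘ │
│   │ │ │     │↓ ← ↰│↓│ │ │   │
├─╴ │ │ │ ╶───┤ ╶─┐ ╵ │ │ ╵ ╷ │
│   │ │ │     │↳ ↓│↑ ↲│ │   │ │
│ ╷ │ └─┤ ╶─┐ └─┐ └─┬─┘ ├───┴─┤
│ │ │   │   │   │↳ ↓│   │     │
│ ├─┴───┤ ┌─┘ ╷ └─┐ │ ╶─┘ ╶─┐ │
│ │     │ │   │   │↓│       │ │
│ ╵ ╷ ╷ └─┘ ┌─┴───┤ │ ╶─┬─┬─┘ │
│   │ │     │     │↓│   │ │↱ ↓│
│ ┌─┤ ├─────┤ ╶─┐ │ └─┐ ╵ │ ╷ │
│ │ │ │     │   │ │↳ ↓│   │↑│↓│
│ ╵ │ ╵ ╶─┐ └─╴ │ └─╴ └───┘ │ │
│   │     │     │    ↳ → → ↑│B│
└───┴─────┴─────┴───────────┴─┘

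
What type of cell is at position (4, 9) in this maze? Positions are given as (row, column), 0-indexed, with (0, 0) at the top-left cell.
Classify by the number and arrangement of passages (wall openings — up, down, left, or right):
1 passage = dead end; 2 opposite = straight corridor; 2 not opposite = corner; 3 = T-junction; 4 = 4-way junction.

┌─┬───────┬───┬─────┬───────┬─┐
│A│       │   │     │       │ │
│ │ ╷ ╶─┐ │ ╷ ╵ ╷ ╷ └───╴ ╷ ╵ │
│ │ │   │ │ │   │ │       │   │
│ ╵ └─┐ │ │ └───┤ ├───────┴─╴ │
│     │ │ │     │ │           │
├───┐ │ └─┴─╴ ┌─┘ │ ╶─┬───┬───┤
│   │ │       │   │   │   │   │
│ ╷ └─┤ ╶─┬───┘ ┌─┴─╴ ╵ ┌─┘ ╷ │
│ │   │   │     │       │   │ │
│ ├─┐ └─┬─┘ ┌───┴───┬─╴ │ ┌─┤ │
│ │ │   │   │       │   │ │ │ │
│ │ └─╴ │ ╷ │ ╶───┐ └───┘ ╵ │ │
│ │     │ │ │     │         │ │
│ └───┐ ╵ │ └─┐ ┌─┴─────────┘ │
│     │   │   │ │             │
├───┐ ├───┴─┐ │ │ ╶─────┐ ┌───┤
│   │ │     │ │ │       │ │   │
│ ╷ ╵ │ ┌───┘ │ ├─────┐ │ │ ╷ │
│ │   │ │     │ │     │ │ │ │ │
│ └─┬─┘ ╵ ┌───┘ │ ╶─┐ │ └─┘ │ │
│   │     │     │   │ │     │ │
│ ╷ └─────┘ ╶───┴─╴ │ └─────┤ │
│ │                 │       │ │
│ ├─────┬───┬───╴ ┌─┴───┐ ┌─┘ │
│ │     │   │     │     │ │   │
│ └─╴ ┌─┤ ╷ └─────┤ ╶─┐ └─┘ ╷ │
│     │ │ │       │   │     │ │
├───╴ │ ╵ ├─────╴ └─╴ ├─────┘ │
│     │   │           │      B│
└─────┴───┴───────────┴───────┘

Checking cell at (4, 9):
Number of passages: 2
Cell type: straight corridor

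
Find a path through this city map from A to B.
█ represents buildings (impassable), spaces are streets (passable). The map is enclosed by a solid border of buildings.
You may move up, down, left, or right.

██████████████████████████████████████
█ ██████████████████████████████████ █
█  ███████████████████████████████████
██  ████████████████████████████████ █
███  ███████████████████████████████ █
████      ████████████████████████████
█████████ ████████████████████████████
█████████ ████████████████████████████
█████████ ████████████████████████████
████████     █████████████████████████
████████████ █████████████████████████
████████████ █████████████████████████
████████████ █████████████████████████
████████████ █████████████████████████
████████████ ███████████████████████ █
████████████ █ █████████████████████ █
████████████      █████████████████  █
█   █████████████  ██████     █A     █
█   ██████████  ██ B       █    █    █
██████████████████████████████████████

Finding the shortest path from A to B:
Movement: cardinal only
Path length: 15 steps
Directions: down → left → left → up → left → left → left → down → left → left → left → left → left → left → left

Solution:

██████████████████████████████████████
█ ██████████████████████████████████ █
█  ███████████████████████████████████
██  ████████████████████████████████ █
███  ███████████████████████████████ █
████      ████████████████████████████
█████████ ████████████████████████████
█████████ ████████████████████████████
█████████ ████████████████████████████
████████     █████████████████████████
████████████ █████████████████████████
████████████ █████████████████████████
████████████ █████████████████████████
████████████ █████████████████████████
████████████ ███████████████████████ █
████████████ █ █████████████████████ █
████████████      █████████████████  █
█   █████████████  ██████ ↓←←↰█A     █
█   ██████████  ██ B←←←←←←↲█ ↑←↲█    █
██████████████████████████████████████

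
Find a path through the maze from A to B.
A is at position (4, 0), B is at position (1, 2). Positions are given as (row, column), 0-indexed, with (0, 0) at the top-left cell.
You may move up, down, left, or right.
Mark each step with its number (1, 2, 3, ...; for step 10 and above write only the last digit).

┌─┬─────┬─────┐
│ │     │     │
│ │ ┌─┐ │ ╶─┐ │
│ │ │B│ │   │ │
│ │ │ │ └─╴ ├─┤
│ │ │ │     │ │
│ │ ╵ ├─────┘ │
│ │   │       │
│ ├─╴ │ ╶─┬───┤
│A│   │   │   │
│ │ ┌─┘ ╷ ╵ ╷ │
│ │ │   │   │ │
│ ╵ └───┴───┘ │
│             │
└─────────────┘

Finding the shortest path from (4, 0) to (1, 2):
Path length: 9 steps
Directions: down → down → right → up → up → right → up → up → up

Solution:

┌─┬─────┬─────┐
│ │     │     │
│ │ ┌─┐ │ ╶─┐ │
│ │ │B│ │   │ │
│ │ │ │ └─╴ ├─┤
│ │ │8│     │ │
│ │ ╵ ├─────┘ │
│ │  7│       │
│ ├─╴ │ ╶─┬───┤
│A│5 6│   │   │
│ │ ┌─┘ ╷ ╵ ╷ │
│1│4│   │   │ │
│ ╵ └───┴───┘ │
│2 3          │
└─────────────┘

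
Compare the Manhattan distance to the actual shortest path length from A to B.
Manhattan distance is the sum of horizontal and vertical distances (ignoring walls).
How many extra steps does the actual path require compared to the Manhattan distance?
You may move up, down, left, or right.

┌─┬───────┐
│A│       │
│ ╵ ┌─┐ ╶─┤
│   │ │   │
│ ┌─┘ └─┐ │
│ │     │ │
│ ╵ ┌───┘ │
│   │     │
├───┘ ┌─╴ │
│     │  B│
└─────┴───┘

Manhattan distance: |4 - 0| + |4 - 0| = 8
Actual path length: 10
Extra steps: 10 - 8 = 2

Solution:

┌─┬───────┐
│A│↱ → ↓  │
│ ╵ ┌─┐ ╶─┤
│↳ ↑│ │↳ ↓│
│ ┌─┘ └─┐ │
│ │     │↓│
│ ╵ ┌───┘ │
│   │    ↓│
├───┘ ┌─╴ │
│     │  B│
└─────┴───┘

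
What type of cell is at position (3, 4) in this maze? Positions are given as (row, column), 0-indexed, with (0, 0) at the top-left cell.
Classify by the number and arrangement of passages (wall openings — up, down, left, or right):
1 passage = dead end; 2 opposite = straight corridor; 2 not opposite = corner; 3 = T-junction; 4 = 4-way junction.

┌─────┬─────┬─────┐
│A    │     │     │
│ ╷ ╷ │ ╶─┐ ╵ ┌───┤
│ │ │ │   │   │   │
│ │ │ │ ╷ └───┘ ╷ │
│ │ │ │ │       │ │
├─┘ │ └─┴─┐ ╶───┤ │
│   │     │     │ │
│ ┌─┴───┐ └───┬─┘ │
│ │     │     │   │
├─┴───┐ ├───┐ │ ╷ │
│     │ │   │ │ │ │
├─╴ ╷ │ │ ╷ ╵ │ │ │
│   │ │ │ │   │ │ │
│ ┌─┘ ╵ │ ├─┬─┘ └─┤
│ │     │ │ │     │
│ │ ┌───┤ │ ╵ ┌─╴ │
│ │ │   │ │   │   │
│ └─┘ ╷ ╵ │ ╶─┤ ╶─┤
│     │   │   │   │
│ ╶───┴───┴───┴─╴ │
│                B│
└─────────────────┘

Checking cell at (3, 4):
Number of passages: 2
Cell type: corner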